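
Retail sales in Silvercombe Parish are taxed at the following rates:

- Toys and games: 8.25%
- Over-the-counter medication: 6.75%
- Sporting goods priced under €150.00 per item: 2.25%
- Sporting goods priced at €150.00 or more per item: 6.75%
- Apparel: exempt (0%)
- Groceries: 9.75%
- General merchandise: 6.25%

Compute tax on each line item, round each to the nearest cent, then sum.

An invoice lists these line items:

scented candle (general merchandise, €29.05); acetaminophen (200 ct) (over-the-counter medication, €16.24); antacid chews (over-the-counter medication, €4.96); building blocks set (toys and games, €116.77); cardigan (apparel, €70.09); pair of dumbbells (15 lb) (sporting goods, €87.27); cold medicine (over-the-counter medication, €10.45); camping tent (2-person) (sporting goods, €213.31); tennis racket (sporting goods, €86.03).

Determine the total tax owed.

€31.89

Scented candle €29.05: general merchandise → 6.25% → €1.82
Acetaminophen (200 ct) €16.24: over-the-counter medication → 6.75% → €1.10
Antacid chews €4.96: over-the-counter medication → 6.75% → €0.33
Building blocks set €116.77: toys and games → 8.25% → €9.63
Cardigan €70.09: apparel → 0% → €0.00
Pair of dumbbells (15 lb) €87.27: sporting goods, under €150.00 → 2.25% → €1.96
Cold medicine €10.45: over-the-counter medication → 6.75% → €0.71
Camping tent (2-person) €213.31: sporting goods, €150.00 or more → 6.75% → €14.40
Tennis racket €86.03: sporting goods, under €150.00 → 2.25% → €1.94
Total tax = €1.82 + €1.10 + €0.33 + €9.63 + €1.96 + €0.71 + €14.40 + €1.94 = €31.89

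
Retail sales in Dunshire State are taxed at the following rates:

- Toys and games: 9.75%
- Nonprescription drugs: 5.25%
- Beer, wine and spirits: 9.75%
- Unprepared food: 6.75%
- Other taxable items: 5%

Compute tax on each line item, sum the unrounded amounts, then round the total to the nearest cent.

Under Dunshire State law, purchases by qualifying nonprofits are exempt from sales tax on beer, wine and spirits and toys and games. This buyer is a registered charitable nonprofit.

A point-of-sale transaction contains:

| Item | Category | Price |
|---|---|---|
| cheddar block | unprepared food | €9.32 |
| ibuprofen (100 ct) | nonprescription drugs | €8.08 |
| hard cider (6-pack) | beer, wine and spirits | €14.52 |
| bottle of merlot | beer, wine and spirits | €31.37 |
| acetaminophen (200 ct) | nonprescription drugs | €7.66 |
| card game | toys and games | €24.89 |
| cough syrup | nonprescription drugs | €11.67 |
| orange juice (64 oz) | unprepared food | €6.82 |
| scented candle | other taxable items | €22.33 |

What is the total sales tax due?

Cheddar block €9.32: unprepared food → 6.75% → €0.6291
Ibuprofen (100 ct) €8.08: nonprescription drugs → 5.25% → €0.4242
Hard cider (6-pack) €14.52: beer, wine and spirits, buyer-exempt → 0% → €0.00
Bottle of merlot €31.37: beer, wine and spirits, buyer-exempt → 0% → €0.00
Acetaminophen (200 ct) €7.66: nonprescription drugs → 5.25% → €0.40215
Card game €24.89: toys and games, buyer-exempt → 0% → €0.00
Cough syrup €11.67: nonprescription drugs → 5.25% → €0.612675
Orange juice (64 oz) €6.82: unprepared food → 6.75% → €0.46035
Scented candle €22.33: other taxable items → 5% → €1.1165
Unrounded tax sum = €3.644975 → €3.64

€3.64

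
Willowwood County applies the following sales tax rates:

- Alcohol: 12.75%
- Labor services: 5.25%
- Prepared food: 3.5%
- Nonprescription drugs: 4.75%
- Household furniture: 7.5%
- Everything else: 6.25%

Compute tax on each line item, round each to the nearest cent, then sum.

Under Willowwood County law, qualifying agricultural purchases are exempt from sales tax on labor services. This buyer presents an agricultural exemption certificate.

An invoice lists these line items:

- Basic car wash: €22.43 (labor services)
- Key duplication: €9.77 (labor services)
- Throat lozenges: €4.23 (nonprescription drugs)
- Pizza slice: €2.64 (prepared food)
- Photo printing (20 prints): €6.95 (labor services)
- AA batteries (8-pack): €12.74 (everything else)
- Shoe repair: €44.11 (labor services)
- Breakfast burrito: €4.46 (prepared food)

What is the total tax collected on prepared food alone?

€0.25

Pizza slice €2.64: prepared food → 3.5% → €0.09
Breakfast burrito €4.46: prepared food → 3.5% → €0.16
Tax on prepared food = €0.09 + €0.16 = €0.25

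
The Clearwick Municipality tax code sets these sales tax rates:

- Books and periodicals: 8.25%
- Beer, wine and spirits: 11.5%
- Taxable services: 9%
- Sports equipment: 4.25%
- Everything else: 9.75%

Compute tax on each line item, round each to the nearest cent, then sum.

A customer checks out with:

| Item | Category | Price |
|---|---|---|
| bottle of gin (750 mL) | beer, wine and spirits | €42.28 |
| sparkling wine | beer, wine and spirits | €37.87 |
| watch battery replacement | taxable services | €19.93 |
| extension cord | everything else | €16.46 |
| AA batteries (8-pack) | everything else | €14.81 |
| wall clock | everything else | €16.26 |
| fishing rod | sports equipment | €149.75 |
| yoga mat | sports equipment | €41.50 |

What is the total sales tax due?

Bottle of gin (750 mL) €42.28: beer, wine and spirits → 11.5% → €4.86
Sparkling wine €37.87: beer, wine and spirits → 11.5% → €4.36
Watch battery replacement €19.93: taxable services → 9% → €1.79
Extension cord €16.46: everything else → 9.75% → €1.60
AA batteries (8-pack) €14.81: everything else → 9.75% → €1.44
Wall clock €16.26: everything else → 9.75% → €1.59
Fishing rod €149.75: sports equipment → 4.25% → €6.36
Yoga mat €41.50: sports equipment → 4.25% → €1.76
Total tax = €4.86 + €4.36 + €1.79 + €1.60 + €1.44 + €1.59 + €6.36 + €1.76 = €23.76

€23.76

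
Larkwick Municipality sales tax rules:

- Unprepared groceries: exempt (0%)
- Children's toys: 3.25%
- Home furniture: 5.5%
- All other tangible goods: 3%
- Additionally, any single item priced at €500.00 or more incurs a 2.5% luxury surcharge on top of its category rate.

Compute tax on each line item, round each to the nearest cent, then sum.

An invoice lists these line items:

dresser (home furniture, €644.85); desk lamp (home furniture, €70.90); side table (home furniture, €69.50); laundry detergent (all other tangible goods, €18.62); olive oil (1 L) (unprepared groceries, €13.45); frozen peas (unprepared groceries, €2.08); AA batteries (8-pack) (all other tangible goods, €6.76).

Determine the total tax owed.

Dresser €644.85: home furniture → 5.5% + 2.5% surcharge = 8% → €51.59
Desk lamp €70.90: home furniture → 5.5% → €3.90
Side table €69.50: home furniture → 5.5% → €3.82
Laundry detergent €18.62: all other tangible goods → 3% → €0.56
Olive oil (1 L) €13.45: unprepared groceries → 0% → €0.00
Frozen peas €2.08: unprepared groceries → 0% → €0.00
AA batteries (8-pack) €6.76: all other tangible goods → 3% → €0.20
Total tax = €51.59 + €3.90 + €3.82 + €0.56 + €0.20 = €60.07

€60.07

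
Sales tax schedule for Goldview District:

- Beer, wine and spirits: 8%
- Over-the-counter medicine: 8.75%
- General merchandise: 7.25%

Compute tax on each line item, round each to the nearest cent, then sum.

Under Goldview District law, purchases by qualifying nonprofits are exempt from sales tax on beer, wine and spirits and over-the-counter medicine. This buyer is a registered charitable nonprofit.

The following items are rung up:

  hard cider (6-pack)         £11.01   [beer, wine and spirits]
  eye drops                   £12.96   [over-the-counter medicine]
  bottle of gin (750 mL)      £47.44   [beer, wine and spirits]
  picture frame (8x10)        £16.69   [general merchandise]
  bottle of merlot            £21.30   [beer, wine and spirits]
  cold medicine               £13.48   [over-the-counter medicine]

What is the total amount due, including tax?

Hard cider (6-pack) £11.01: beer, wine and spirits, buyer-exempt → 0% → £0.00
Eye drops £12.96: over-the-counter medicine, buyer-exempt → 0% → £0.00
Bottle of gin (750 mL) £47.44: beer, wine and spirits, buyer-exempt → 0% → £0.00
Picture frame (8x10) £16.69: general merchandise → 7.25% → £1.21
Bottle of merlot £21.30: beer, wine and spirits, buyer-exempt → 0% → £0.00
Cold medicine £13.48: over-the-counter medicine, buyer-exempt → 0% → £0.00
Subtotal = £122.88; tax = £1.21; total due = £124.09

£124.09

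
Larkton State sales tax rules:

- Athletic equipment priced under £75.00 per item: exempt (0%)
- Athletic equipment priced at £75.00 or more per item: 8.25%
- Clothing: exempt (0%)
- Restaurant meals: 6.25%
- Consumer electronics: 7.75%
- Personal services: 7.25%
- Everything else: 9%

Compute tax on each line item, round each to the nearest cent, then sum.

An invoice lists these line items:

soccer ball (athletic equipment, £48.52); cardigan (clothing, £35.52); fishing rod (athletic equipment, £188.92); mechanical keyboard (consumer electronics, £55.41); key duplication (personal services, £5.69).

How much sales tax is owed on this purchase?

Soccer ball £48.52: athletic equipment, under £75.00 → 0% → £0.00
Cardigan £35.52: clothing → 0% → £0.00
Fishing rod £188.92: athletic equipment, £75.00 or more → 8.25% → £15.59
Mechanical keyboard £55.41: consumer electronics → 7.75% → £4.29
Key duplication £5.69: personal services → 7.25% → £0.41
Total tax = £15.59 + £4.29 + £0.41 = £20.29

£20.29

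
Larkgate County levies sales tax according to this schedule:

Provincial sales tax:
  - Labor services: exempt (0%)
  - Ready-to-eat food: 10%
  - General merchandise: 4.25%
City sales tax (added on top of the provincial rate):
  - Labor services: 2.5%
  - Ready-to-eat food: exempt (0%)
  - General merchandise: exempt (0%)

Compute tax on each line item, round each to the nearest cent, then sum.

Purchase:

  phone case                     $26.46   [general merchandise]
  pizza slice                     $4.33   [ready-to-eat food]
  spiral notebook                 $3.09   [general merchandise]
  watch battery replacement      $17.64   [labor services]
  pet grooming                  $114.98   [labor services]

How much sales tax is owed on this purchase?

$4.99

Phone case $26.46: general merchandise → 4.25% + 0% city = 4.25% → $1.12
Pizza slice $4.33: ready-to-eat food → 10% + 0% city = 10% → $0.43
Spiral notebook $3.09: general merchandise → 4.25% + 0% city = 4.25% → $0.13
Watch battery replacement $17.64: labor services → 0% + 2.5% city = 2.5% → $0.44
Pet grooming $114.98: labor services → 0% + 2.5% city = 2.5% → $2.87
Total tax = $1.12 + $0.43 + $0.13 + $0.44 + $2.87 = $4.99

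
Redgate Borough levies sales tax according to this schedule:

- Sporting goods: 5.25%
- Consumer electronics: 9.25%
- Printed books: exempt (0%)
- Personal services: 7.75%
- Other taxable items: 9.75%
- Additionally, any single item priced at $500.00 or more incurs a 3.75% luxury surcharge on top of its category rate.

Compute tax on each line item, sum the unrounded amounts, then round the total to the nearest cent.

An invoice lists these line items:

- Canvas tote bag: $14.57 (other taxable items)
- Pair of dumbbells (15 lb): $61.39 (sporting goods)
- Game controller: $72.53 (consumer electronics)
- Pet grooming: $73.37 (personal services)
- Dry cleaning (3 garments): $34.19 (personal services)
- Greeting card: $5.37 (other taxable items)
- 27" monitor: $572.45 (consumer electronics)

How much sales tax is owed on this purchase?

$94.63

Canvas tote bag $14.57: other taxable items → 9.75% → $1.420575
Pair of dumbbells (15 lb) $61.39: sporting goods → 5.25% → $3.222975
Game controller $72.53: consumer electronics → 9.25% → $6.709025
Pet grooming $73.37: personal services → 7.75% → $5.686175
Dry cleaning (3 garments) $34.19: personal services → 7.75% → $2.649725
Greeting card $5.37: other taxable items → 9.75% → $0.523575
27" monitor $572.45: consumer electronics → 9.25% + 3.75% surcharge = 13% → $74.4185
Unrounded tax sum = $94.63055 → $94.63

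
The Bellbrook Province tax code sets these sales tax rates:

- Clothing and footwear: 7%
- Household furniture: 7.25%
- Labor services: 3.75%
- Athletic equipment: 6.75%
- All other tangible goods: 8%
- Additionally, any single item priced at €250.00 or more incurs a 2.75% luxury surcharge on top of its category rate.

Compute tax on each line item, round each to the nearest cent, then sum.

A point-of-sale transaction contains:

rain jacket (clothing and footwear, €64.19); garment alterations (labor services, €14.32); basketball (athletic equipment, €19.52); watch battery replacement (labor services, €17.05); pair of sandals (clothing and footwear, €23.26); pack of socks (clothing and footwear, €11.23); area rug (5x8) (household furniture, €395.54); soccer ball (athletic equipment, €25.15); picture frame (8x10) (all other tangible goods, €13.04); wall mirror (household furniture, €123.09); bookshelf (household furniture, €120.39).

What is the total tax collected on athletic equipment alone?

Basketball €19.52: athletic equipment → 6.75% → €1.32
Soccer ball €25.15: athletic equipment → 6.75% → €1.70
Tax on athletic equipment = €1.32 + €1.70 = €3.02

€3.02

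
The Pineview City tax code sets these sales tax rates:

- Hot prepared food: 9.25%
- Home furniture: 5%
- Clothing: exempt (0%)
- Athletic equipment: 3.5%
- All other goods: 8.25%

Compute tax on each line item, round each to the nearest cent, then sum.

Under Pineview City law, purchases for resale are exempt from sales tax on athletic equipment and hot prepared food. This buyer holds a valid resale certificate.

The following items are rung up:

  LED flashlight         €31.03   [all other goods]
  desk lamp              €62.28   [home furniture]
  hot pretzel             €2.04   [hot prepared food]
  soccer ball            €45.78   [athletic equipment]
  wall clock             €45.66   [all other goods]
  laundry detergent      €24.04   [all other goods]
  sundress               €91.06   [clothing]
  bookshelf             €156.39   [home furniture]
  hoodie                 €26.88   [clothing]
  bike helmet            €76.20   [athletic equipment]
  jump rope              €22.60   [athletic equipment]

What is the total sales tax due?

LED flashlight €31.03: all other goods → 8.25% → €2.56
Desk lamp €62.28: home furniture → 5% → €3.11
Hot pretzel €2.04: hot prepared food, buyer-exempt → 0% → €0.00
Soccer ball €45.78: athletic equipment, buyer-exempt → 0% → €0.00
Wall clock €45.66: all other goods → 8.25% → €3.77
Laundry detergent €24.04: all other goods → 8.25% → €1.98
Sundress €91.06: clothing → 0% → €0.00
Bookshelf €156.39: home furniture → 5% → €7.82
Hoodie €26.88: clothing → 0% → €0.00
Bike helmet €76.20: athletic equipment, buyer-exempt → 0% → €0.00
Jump rope €22.60: athletic equipment, buyer-exempt → 0% → €0.00
Total tax = €2.56 + €3.11 + €3.77 + €1.98 + €7.82 = €19.24

€19.24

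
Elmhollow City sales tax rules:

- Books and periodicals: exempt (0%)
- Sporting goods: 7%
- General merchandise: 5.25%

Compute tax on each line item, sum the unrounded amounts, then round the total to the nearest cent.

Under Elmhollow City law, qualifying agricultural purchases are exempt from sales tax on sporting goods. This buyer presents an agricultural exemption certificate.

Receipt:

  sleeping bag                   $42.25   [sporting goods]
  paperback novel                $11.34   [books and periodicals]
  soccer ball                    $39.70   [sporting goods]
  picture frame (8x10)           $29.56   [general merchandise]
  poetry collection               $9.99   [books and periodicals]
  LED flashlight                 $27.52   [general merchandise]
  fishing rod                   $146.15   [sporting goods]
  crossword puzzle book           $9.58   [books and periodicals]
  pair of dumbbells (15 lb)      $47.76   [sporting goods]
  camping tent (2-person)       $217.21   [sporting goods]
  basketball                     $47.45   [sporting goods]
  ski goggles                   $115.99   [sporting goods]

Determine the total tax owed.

$3.00

Sleeping bag $42.25: sporting goods, buyer-exempt → 0% → $0.00
Paperback novel $11.34: books and periodicals → 0% → $0.00
Soccer ball $39.70: sporting goods, buyer-exempt → 0% → $0.00
Picture frame (8x10) $29.56: general merchandise → 5.25% → $1.5519
Poetry collection $9.99: books and periodicals → 0% → $0.00
LED flashlight $27.52: general merchandise → 5.25% → $1.4448
Fishing rod $146.15: sporting goods, buyer-exempt → 0% → $0.00
Crossword puzzle book $9.58: books and periodicals → 0% → $0.00
Pair of dumbbells (15 lb) $47.76: sporting goods, buyer-exempt → 0% → $0.00
Camping tent (2-person) $217.21: sporting goods, buyer-exempt → 0% → $0.00
Basketball $47.45: sporting goods, buyer-exempt → 0% → $0.00
Ski goggles $115.99: sporting goods, buyer-exempt → 0% → $0.00
Unrounded tax sum = $2.9967 → $3.00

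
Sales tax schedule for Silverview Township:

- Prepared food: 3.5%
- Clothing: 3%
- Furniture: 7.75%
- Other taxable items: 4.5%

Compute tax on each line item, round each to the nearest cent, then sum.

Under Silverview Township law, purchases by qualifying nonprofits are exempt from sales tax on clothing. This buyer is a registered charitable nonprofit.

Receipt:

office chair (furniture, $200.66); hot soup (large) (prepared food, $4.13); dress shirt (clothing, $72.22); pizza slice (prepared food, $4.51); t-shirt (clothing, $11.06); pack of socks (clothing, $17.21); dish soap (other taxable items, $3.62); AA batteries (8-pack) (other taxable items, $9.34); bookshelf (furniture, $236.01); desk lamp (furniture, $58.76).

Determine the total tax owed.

Office chair $200.66: furniture → 7.75% → $15.55
Hot soup (large) $4.13: prepared food → 3.5% → $0.14
Dress shirt $72.22: clothing, buyer-exempt → 0% → $0.00
Pizza slice $4.51: prepared food → 3.5% → $0.16
T-shirt $11.06: clothing, buyer-exempt → 0% → $0.00
Pack of socks $17.21: clothing, buyer-exempt → 0% → $0.00
Dish soap $3.62: other taxable items → 4.5% → $0.16
AA batteries (8-pack) $9.34: other taxable items → 4.5% → $0.42
Bookshelf $236.01: furniture → 7.75% → $18.29
Desk lamp $58.76: furniture → 7.75% → $4.55
Total tax = $15.55 + $0.14 + $0.16 + $0.16 + $0.42 + $18.29 + $4.55 = $39.27

$39.27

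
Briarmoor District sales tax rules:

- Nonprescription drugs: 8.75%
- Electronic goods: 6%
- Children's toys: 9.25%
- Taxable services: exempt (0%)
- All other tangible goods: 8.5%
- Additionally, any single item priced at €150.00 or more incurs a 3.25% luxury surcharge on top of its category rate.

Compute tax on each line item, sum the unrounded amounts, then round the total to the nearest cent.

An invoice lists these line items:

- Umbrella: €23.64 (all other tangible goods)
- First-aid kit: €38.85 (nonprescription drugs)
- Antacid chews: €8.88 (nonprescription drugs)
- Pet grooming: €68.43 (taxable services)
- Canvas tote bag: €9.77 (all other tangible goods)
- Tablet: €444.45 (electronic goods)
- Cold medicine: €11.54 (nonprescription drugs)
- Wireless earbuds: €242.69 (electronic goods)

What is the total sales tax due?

€71.59

Umbrella €23.64: all other tangible goods → 8.5% → €2.0094
First-aid kit €38.85: nonprescription drugs → 8.75% → €3.399375
Antacid chews €8.88: nonprescription drugs → 8.75% → €0.777
Pet grooming €68.43: taxable services → 0% → €0.00
Canvas tote bag €9.77: all other tangible goods → 8.5% → €0.83045
Tablet €444.45: electronic goods → 6% + 3.25% surcharge = 9.25% → €41.111625
Cold medicine €11.54: nonprescription drugs → 8.75% → €1.00975
Wireless earbuds €242.69: electronic goods → 6% + 3.25% surcharge = 9.25% → €22.448825
Unrounded tax sum = €71.586425 → €71.59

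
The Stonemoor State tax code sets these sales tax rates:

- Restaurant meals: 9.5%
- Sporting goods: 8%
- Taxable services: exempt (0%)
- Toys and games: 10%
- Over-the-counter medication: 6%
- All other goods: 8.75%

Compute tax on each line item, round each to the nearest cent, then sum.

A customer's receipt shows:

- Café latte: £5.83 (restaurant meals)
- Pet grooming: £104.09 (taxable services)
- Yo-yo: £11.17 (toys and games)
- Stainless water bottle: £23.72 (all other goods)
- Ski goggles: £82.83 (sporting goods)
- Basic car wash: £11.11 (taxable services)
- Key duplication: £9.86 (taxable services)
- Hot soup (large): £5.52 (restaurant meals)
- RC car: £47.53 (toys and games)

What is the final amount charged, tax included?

Café latte £5.83: restaurant meals → 9.5% → £0.55
Pet grooming £104.09: taxable services → 0% → £0.00
Yo-yo £11.17: toys and games → 10% → £1.12
Stainless water bottle £23.72: all other goods → 8.75% → £2.08
Ski goggles £82.83: sporting goods → 8% → £6.63
Basic car wash £11.11: taxable services → 0% → £0.00
Key duplication £9.86: taxable services → 0% → £0.00
Hot soup (large) £5.52: restaurant meals → 9.5% → £0.52
RC car £47.53: toys and games → 10% → £4.75
Subtotal = £301.66; tax = £15.65; total due = £317.31

£317.31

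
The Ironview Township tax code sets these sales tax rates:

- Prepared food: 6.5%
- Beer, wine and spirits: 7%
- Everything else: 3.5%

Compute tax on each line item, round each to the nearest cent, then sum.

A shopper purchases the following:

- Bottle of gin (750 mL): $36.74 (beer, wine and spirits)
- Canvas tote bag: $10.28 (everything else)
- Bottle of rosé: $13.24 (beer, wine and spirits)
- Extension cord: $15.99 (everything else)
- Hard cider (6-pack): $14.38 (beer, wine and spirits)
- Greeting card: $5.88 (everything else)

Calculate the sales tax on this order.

Bottle of gin (750 mL) $36.74: beer, wine and spirits → 7% → $2.57
Canvas tote bag $10.28: everything else → 3.5% → $0.36
Bottle of rosé $13.24: beer, wine and spirits → 7% → $0.93
Extension cord $15.99: everything else → 3.5% → $0.56
Hard cider (6-pack) $14.38: beer, wine and spirits → 7% → $1.01
Greeting card $5.88: everything else → 3.5% → $0.21
Total tax = $2.57 + $0.36 + $0.93 + $0.56 + $1.01 + $0.21 = $5.64

$5.64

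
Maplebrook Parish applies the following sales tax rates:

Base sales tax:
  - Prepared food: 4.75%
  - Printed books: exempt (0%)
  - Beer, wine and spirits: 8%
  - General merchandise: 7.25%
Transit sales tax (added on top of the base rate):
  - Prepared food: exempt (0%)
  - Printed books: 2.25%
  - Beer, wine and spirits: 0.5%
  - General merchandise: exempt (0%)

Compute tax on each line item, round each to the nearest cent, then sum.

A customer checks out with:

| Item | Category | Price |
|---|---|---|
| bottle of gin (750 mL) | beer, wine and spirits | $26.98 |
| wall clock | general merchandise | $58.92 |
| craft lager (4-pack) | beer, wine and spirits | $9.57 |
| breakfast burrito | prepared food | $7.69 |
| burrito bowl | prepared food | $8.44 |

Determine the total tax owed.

$8.14

Bottle of gin (750 mL) $26.98: beer, wine and spirits → 8% + 0.5% transit = 8.5% → $2.29
Wall clock $58.92: general merchandise → 7.25% + 0% transit = 7.25% → $4.27
Craft lager (4-pack) $9.57: beer, wine and spirits → 8% + 0.5% transit = 8.5% → $0.81
Breakfast burrito $7.69: prepared food → 4.75% + 0% transit = 4.75% → $0.37
Burrito bowl $8.44: prepared food → 4.75% + 0% transit = 4.75% → $0.40
Total tax = $2.29 + $4.27 + $0.81 + $0.37 + $0.40 = $8.14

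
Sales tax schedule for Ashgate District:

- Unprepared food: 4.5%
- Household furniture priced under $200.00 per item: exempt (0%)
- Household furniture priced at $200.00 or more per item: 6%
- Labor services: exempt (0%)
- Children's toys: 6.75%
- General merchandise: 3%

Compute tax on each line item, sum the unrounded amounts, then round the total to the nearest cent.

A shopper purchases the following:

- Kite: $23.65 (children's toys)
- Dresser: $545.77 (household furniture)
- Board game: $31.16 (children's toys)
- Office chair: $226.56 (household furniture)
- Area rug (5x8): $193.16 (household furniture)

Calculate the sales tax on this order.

Kite $23.65: children's toys → 6.75% → $1.596375
Dresser $545.77: household furniture, $200.00 or more → 6% → $32.7462
Board game $31.16: children's toys → 6.75% → $2.1033
Office chair $226.56: household furniture, $200.00 or more → 6% → $13.5936
Area rug (5x8) $193.16: household furniture, under $200.00 → 0% → $0.00
Unrounded tax sum = $50.039475 → $50.04

$50.04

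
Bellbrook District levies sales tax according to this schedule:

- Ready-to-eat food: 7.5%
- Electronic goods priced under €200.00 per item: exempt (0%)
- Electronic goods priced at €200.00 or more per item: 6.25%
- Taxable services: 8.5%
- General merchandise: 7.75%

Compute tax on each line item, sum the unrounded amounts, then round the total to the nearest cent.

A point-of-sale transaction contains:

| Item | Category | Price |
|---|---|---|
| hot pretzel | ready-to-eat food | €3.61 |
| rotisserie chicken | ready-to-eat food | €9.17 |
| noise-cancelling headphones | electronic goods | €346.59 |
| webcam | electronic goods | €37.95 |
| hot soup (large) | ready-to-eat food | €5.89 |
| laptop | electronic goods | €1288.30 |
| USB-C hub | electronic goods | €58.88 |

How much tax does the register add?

€103.58

Hot pretzel €3.61: ready-to-eat food → 7.5% → €0.27075
Rotisserie chicken €9.17: ready-to-eat food → 7.5% → €0.68775
Noise-cancelling headphones €346.59: electronic goods, €200.00 or more → 6.25% → €21.661875
Webcam €37.95: electronic goods, under €200.00 → 0% → €0.00
Hot soup (large) €5.89: ready-to-eat food → 7.5% → €0.44175
Laptop €1288.30: electronic goods, €200.00 or more → 6.25% → €80.51875
USB-C hub €58.88: electronic goods, under €200.00 → 0% → €0.00
Unrounded tax sum = €103.580875 → €103.58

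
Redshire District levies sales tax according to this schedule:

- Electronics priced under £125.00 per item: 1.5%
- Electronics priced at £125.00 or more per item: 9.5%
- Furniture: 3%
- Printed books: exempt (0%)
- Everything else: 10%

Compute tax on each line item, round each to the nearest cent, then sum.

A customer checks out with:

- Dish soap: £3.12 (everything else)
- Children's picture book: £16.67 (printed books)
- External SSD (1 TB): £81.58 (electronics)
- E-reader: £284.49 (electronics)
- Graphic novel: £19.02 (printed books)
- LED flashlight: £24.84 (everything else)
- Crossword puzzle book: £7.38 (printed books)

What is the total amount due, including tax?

Dish soap £3.12: everything else → 10% → £0.31
Children's picture book £16.67: printed books → 0% → £0.00
External SSD (1 TB) £81.58: electronics, under £125.00 → 1.5% → £1.22
E-reader £284.49: electronics, £125.00 or more → 9.5% → £27.03
Graphic novel £19.02: printed books → 0% → £0.00
LED flashlight £24.84: everything else → 10% → £2.48
Crossword puzzle book £7.38: printed books → 0% → £0.00
Subtotal = £437.10; tax = £31.04; total due = £468.14

£468.14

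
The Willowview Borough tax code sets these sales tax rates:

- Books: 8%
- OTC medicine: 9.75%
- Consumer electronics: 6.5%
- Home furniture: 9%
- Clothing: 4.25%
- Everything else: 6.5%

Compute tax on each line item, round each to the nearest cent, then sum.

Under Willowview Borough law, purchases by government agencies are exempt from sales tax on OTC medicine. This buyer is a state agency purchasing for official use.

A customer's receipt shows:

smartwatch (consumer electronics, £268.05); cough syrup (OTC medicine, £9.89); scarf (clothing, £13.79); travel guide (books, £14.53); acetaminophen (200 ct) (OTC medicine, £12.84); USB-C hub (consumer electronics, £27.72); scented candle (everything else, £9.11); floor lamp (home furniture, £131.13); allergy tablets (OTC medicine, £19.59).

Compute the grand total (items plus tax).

£540.01

Smartwatch £268.05: consumer electronics → 6.5% → £17.42
Cough syrup £9.89: OTC medicine, buyer-exempt → 0% → £0.00
Scarf £13.79: clothing → 4.25% → £0.59
Travel guide £14.53: books → 8% → £1.16
Acetaminophen (200 ct) £12.84: OTC medicine, buyer-exempt → 0% → £0.00
USB-C hub £27.72: consumer electronics → 6.5% → £1.80
Scented candle £9.11: everything else → 6.5% → £0.59
Floor lamp £131.13: home furniture → 9% → £11.80
Allergy tablets £19.59: OTC medicine, buyer-exempt → 0% → £0.00
Subtotal = £506.65; tax = £33.36; total due = £540.01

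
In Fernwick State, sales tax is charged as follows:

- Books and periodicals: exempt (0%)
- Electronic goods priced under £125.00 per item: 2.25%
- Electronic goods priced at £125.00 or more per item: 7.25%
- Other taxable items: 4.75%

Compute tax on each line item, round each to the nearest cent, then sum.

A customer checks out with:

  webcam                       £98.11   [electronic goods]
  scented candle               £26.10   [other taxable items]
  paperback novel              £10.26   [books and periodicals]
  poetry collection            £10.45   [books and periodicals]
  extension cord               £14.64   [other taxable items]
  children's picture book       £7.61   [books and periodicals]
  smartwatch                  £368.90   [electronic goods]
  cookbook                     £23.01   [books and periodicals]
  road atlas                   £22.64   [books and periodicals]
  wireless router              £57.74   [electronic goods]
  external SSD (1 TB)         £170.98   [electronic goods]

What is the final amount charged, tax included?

Webcam £98.11: electronic goods, under £125.00 → 2.25% → £2.21
Scented candle £26.10: other taxable items → 4.75% → £1.24
Paperback novel £10.26: books and periodicals → 0% → £0.00
Poetry collection £10.45: books and periodicals → 0% → £0.00
Extension cord £14.64: other taxable items → 4.75% → £0.70
Children's picture book £7.61: books and periodicals → 0% → £0.00
Smartwatch £368.90: electronic goods, £125.00 or more → 7.25% → £26.75
Cookbook £23.01: books and periodicals → 0% → £0.00
Road atlas £22.64: books and periodicals → 0% → £0.00
Wireless router £57.74: electronic goods, under £125.00 → 2.25% → £1.30
External SSD (1 TB) £170.98: electronic goods, £125.00 or more → 7.25% → £12.40
Subtotal = £810.44; tax = £44.60; total due = £855.04

£855.04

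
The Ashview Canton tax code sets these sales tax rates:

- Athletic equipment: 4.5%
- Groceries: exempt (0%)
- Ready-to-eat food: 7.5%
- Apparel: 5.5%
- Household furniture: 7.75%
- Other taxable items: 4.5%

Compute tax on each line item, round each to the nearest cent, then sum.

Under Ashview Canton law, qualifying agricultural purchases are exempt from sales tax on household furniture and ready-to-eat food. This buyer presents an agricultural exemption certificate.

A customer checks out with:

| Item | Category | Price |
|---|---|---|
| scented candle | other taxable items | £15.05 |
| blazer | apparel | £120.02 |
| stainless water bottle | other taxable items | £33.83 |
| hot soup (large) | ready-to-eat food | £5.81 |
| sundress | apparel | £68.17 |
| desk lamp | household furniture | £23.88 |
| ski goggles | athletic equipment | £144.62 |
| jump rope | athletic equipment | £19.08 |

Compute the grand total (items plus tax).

Scented candle £15.05: other taxable items → 4.5% → £0.68
Blazer £120.02: apparel → 5.5% → £6.60
Stainless water bottle £33.83: other taxable items → 4.5% → £1.52
Hot soup (large) £5.81: ready-to-eat food, buyer-exempt → 0% → £0.00
Sundress £68.17: apparel → 5.5% → £3.75
Desk lamp £23.88: household furniture, buyer-exempt → 0% → £0.00
Ski goggles £144.62: athletic equipment → 4.5% → £6.51
Jump rope £19.08: athletic equipment → 4.5% → £0.86
Subtotal = £430.46; tax = £19.92; total due = £450.38

£450.38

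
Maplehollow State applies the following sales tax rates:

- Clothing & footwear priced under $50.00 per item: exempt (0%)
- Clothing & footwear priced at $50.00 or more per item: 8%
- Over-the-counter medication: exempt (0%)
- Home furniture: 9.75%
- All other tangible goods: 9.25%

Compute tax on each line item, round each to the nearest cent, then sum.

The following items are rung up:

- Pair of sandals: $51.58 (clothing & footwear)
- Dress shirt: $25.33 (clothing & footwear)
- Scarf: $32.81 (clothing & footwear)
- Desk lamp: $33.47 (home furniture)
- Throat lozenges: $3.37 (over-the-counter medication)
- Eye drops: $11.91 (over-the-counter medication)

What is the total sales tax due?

Pair of sandals $51.58: clothing & footwear, $50.00 or more → 8% → $4.13
Dress shirt $25.33: clothing & footwear, under $50.00 → 0% → $0.00
Scarf $32.81: clothing & footwear, under $50.00 → 0% → $0.00
Desk lamp $33.47: home furniture → 9.75% → $3.26
Throat lozenges $3.37: over-the-counter medication → 0% → $0.00
Eye drops $11.91: over-the-counter medication → 0% → $0.00
Total tax = $4.13 + $3.26 = $7.39

$7.39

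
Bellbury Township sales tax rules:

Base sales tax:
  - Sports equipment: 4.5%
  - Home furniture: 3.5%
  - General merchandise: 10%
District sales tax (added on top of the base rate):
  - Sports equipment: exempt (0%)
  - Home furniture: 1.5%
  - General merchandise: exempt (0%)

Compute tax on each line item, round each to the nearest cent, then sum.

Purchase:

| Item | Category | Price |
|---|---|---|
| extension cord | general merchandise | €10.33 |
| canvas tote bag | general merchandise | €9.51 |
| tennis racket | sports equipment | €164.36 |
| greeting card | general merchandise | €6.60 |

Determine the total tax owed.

Extension cord €10.33: general merchandise → 10% + 0% district = 10% → €1.03
Canvas tote bag €9.51: general merchandise → 10% + 0% district = 10% → €0.95
Tennis racket €164.36: sports equipment → 4.5% + 0% district = 4.5% → €7.40
Greeting card €6.60: general merchandise → 10% + 0% district = 10% → €0.66
Total tax = €1.03 + €0.95 + €7.40 + €0.66 = €10.04

€10.04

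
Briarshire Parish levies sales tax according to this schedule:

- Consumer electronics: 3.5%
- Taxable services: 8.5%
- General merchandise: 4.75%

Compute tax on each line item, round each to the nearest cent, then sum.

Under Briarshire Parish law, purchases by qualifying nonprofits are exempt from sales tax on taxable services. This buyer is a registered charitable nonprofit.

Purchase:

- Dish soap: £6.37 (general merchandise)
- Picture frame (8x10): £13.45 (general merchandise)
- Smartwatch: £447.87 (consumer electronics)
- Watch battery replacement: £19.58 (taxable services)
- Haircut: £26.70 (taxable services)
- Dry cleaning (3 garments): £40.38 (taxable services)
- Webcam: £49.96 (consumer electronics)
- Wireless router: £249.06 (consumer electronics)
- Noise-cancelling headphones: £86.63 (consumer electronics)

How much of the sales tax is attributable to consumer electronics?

£29.18

Smartwatch £447.87: consumer electronics → 3.5% → £15.68
Webcam £49.96: consumer electronics → 3.5% → £1.75
Wireless router £249.06: consumer electronics → 3.5% → £8.72
Noise-cancelling headphones £86.63: consumer electronics → 3.5% → £3.03
Tax on consumer electronics = £15.68 + £1.75 + £8.72 + £3.03 = £29.18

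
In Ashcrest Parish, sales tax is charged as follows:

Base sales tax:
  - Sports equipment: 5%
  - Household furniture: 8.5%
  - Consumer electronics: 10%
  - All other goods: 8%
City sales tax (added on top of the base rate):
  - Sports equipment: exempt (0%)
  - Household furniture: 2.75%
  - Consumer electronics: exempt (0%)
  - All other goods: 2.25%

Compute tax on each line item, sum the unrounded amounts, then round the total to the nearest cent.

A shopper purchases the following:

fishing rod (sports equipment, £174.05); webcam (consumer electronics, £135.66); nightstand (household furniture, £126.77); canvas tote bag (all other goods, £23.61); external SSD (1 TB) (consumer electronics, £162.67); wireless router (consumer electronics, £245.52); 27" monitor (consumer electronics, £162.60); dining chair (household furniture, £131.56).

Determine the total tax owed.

£110.83

Fishing rod £174.05: sports equipment → 5% + 0% city = 5% → £8.7025
Webcam £135.66: consumer electronics → 10% + 0% city = 10% → £13.566
Nightstand £126.77: household furniture → 8.5% + 2.75% city = 11.25% → £14.261625
Canvas tote bag £23.61: all other goods → 8% + 2.25% city = 10.25% → £2.420025
External SSD (1 TB) £162.67: consumer electronics → 10% + 0% city = 10% → £16.267
Wireless router £245.52: consumer electronics → 10% + 0% city = 10% → £24.552
27" monitor £162.60: consumer electronics → 10% + 0% city = 10% → £16.26
Dining chair £131.56: household furniture → 8.5% + 2.75% city = 11.25% → £14.8005
Unrounded tax sum = £110.82965 → £110.83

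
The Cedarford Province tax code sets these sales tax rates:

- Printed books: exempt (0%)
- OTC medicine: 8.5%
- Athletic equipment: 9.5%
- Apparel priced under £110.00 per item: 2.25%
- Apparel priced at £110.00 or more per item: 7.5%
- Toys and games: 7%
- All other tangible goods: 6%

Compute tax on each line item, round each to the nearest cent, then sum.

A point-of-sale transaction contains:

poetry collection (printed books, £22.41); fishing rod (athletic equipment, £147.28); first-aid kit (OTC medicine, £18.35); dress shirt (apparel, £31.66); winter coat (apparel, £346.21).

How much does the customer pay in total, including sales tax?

£608.14

Poetry collection £22.41: printed books → 0% → £0.00
Fishing rod £147.28: athletic equipment → 9.5% → £13.99
First-aid kit £18.35: OTC medicine → 8.5% → £1.56
Dress shirt £31.66: apparel, under £110.00 → 2.25% → £0.71
Winter coat £346.21: apparel, £110.00 or more → 7.5% → £25.97
Subtotal = £565.91; tax = £42.23; total due = £608.14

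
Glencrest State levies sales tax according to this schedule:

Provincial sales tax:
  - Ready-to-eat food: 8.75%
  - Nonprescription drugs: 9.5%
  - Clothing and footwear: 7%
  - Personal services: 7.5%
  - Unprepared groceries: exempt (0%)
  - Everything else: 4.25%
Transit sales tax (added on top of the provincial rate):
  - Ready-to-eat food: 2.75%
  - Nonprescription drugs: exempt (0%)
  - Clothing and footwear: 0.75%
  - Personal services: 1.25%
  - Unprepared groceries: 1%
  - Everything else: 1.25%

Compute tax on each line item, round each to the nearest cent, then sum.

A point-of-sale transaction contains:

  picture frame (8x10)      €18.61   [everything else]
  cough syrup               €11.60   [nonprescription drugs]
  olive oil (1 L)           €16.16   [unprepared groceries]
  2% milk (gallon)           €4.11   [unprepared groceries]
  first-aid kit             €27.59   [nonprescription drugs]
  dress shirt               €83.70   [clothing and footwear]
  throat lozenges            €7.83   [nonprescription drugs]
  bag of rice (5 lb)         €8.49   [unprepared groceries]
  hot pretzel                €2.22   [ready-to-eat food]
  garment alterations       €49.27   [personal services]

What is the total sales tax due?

€16.82

Picture frame (8x10) €18.61: everything else → 4.25% + 1.25% transit = 5.5% → €1.02
Cough syrup €11.60: nonprescription drugs → 9.5% + 0% transit = 9.5% → €1.10
Olive oil (1 L) €16.16: unprepared groceries → 0% + 1% transit = 1% → €0.16
2% milk (gallon) €4.11: unprepared groceries → 0% + 1% transit = 1% → €0.04
First-aid kit €27.59: nonprescription drugs → 9.5% + 0% transit = 9.5% → €2.62
Dress shirt €83.70: clothing and footwear → 7% + 0.75% transit = 7.75% → €6.49
Throat lozenges €7.83: nonprescription drugs → 9.5% + 0% transit = 9.5% → €0.74
Bag of rice (5 lb) €8.49: unprepared groceries → 0% + 1% transit = 1% → €0.08
Hot pretzel €2.22: ready-to-eat food → 8.75% + 2.75% transit = 11.5% → €0.26
Garment alterations €49.27: personal services → 7.5% + 1.25% transit = 8.75% → €4.31
Total tax = €1.02 + €1.10 + €0.16 + €0.04 + €2.62 + €6.49 + €0.74 + €0.08 + €0.26 + €4.31 = €16.82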